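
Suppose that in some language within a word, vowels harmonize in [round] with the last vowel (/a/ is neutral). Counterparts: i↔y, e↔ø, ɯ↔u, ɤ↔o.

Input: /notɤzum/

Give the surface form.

[notozum]

/ɤ/ harmonizes with /u/ ([+round]) → [o]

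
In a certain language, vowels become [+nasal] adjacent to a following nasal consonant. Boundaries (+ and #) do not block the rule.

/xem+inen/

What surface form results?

[xẽm+ĩnẽn]

/e/ before nasal /m/ → [ẽ]
/i/ before nasal /n/ → [ĩ]
/e/ before nasal /n/ → [ẽ]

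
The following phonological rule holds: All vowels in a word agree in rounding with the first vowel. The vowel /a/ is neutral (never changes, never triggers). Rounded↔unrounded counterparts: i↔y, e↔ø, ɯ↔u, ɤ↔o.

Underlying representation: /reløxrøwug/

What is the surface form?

[relexrewɯg]

/ø/ harmonizes with /e/ ([-round]) → [e]
/ø/ harmonizes with /e/ ([-round]) → [e]
/u/ harmonizes with /e/ ([-round]) → [ɯ]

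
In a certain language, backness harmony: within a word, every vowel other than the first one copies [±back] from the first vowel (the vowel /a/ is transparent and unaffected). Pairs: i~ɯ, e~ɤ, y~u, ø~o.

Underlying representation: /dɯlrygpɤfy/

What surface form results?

[dɯlrugpɤfu]

/y/ harmonizes with /ɯ/ ([+back]) → [u]
/y/ harmonizes with /ɯ/ ([+back]) → [u]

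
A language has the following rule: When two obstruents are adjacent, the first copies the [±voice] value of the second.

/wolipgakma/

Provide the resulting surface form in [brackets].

[wolibgakma]

/p/ before /g/ (voiced) → [b]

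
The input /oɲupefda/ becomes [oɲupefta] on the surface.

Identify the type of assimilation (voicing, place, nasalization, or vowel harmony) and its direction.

voicing assimilation, progressive

/d/→[t].
Each target copies a feature from the preceding segment, so the direction is progressive.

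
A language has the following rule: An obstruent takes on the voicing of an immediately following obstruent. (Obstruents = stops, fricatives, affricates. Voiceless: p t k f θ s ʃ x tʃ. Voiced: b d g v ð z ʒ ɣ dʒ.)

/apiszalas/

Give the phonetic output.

/s/ before /z/ (voiced) → [z]

[apizzalas]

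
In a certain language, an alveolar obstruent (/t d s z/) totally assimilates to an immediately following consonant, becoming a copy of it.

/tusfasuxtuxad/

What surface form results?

[tuffasuxtuxad]

/s/ before /f/ → [f] (total assimilation)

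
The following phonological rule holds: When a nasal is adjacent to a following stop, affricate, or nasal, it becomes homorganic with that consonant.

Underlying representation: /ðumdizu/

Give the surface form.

[ðundizu]

/m/ before /d/ (alveolar) → [n]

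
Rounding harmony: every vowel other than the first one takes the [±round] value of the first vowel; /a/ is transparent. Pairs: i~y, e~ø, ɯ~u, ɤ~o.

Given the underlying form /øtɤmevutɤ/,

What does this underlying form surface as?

/ɤ/ harmonizes with /ø/ ([+round]) → [o]
/e/ harmonizes with /ø/ ([+round]) → [ø]
/ɤ/ harmonizes with /ø/ ([+round]) → [o]

[øtomøvuto]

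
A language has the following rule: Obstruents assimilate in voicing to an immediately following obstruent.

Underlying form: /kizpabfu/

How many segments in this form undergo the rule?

2

/z/ before /p/ (voiceless) → [s]
/b/ before /f/ (voiceless) → [p]
2 segments change.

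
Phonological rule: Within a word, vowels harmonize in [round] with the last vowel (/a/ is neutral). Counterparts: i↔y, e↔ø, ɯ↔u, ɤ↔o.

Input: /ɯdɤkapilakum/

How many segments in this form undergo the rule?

/ɯ/ harmonizes with /u/ ([+round]) → [u]
/ɤ/ harmonizes with /u/ ([+round]) → [o]
/i/ harmonizes with /u/ ([+round]) → [y]
3 segments change.

3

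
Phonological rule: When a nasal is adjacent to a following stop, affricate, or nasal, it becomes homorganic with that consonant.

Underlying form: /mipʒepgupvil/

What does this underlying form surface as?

no segment meets the rule's conditions; no change.

[mipʒepgupvil]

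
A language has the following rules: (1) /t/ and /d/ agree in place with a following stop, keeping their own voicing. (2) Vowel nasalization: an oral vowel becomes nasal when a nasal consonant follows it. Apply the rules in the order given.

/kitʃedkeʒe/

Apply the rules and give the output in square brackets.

Rule 1: /d/ before /k/ (velar) → [g]
After rule 1: kitʃegkeʒe
Rule 2: no segment meets the rule's conditions; no change.

[kitʃegkeʒe]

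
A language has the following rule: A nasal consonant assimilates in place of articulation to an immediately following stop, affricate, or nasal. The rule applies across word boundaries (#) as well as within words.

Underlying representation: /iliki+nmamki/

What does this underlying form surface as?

/n/ before /m/ (labial) → [m]
/m/ before /k/ (velar) → [ŋ]

[iliki+mmaŋki]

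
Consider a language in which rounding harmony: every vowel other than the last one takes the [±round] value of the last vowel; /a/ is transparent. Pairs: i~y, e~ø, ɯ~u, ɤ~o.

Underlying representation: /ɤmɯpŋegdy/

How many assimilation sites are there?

3

/ɤ/ harmonizes with /y/ ([+round]) → [o]
/ɯ/ harmonizes with /y/ ([+round]) → [u]
/e/ harmonizes with /y/ ([+round]) → [ø]
3 segments change.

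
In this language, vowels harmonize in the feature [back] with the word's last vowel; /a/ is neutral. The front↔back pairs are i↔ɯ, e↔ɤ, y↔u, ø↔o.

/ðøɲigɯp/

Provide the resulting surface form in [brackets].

[ðoɲɯgɯp]

/ø/ harmonizes with /ɯ/ ([+back]) → [o]
/i/ harmonizes with /ɯ/ ([+back]) → [ɯ]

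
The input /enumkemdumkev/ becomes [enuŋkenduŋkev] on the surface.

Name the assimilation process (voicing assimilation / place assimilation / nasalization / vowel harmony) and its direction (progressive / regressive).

place assimilation, regressive

/m/→[ŋ] /m/→[n] /m/→[ŋ].
Each target copies a feature from the following segment, so the direction is regressive.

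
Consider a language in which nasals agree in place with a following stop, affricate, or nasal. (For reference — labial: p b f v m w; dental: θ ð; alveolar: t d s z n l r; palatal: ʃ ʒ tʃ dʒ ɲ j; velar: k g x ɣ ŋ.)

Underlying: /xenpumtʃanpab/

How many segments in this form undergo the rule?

3

/n/ before /p/ (labial) → [m]
/m/ before /tʃ/ (palatal) → [ɲ]
/n/ before /p/ (labial) → [m]
3 segments change.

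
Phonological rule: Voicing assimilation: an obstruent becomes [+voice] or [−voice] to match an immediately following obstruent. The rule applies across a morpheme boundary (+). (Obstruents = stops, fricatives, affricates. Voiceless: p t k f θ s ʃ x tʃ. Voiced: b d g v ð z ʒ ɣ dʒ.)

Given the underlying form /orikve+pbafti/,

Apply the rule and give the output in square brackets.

[origve+bbafti]

/k/ before /v/ (voiced) → [g]
/p/ before /b/ (voiced) → [b]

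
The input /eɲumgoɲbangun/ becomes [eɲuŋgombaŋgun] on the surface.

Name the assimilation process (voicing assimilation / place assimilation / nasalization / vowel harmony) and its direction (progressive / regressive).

place assimilation, regressive

/m/→[ŋ] /ɲ/→[m] /n/→[ŋ].
Each target copies a feature from the following segment, so the direction is regressive.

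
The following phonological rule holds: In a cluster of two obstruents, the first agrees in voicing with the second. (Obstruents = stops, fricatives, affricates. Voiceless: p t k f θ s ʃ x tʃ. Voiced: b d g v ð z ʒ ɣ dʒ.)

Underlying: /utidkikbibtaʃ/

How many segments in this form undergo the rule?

/d/ before /k/ (voiceless) → [t]
/k/ before /b/ (voiced) → [g]
/b/ before /t/ (voiceless) → [p]
3 segments change.

3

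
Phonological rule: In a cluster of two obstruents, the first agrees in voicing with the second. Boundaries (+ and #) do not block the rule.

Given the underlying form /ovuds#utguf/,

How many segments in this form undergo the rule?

2

/d/ before /s/ (voiceless) → [t]
/t/ before /g/ (voiced) → [d]
2 segments change.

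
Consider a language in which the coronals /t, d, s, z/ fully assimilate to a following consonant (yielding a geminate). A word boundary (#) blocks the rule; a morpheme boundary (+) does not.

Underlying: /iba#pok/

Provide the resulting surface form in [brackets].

no segment meets the rule's conditions; no change.

[iba#pok]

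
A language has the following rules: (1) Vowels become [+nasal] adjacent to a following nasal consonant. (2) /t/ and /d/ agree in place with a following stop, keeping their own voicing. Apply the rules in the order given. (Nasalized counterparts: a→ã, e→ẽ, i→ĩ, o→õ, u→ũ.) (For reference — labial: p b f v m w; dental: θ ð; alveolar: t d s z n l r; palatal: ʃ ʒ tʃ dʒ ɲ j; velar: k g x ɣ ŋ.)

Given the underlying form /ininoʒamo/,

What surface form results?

Rule 1: /i/ before nasal /n/ → [ĩ]
Rule 1: /i/ before nasal /n/ → [ĩ]
Rule 1: /a/ before nasal /m/ → [ã]
After rule 1: ĩnĩnoʒãmo
Rule 2: no segment meets the rule's conditions; no change.

[ĩnĩnoʒãmo]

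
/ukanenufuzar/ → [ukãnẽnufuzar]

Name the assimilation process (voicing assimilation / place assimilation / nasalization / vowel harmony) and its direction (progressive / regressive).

/a/→[ã] /e/→[ẽ].
Each target copies a feature from the following segment, so the direction is regressive.

nasalization, regressive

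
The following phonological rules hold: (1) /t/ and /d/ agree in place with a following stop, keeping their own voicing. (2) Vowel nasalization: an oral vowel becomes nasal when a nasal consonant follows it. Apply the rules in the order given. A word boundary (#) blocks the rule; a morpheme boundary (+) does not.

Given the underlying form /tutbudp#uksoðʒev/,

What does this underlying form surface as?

Rule 1: /t/ before /b/ (labial) → [p]
Rule 1: /d/ before /p/ (labial) → [b]
After rule 1: tupbubp#uksoðʒev
Rule 2: no segment meets the rule's conditions; no change.

[tupbubp#uksoðʒev]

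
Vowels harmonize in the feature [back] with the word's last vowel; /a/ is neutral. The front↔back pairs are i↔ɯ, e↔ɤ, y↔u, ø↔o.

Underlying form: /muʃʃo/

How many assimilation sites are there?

No segment meets the rule's conditions.

0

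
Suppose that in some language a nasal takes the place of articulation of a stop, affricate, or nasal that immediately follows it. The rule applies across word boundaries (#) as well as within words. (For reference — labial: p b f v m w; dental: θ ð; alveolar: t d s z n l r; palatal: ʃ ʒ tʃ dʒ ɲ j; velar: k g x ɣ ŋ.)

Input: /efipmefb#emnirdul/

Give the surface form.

[efipmefb#ennirdul]

/m/ before /n/ (alveolar) → [n]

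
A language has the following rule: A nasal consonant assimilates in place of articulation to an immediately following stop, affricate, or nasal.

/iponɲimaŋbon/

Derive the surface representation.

[ipoɲɲimambon]

/n/ before /ɲ/ (palatal) → [ɲ]
/ŋ/ before /b/ (labial) → [m]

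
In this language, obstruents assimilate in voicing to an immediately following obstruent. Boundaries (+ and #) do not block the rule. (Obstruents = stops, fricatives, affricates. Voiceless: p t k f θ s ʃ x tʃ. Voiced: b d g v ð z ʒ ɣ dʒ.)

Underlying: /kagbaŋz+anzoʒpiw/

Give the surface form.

/ʒ/ before /p/ (voiceless) → [ʃ]

[kagbaŋz+anzoʃpiw]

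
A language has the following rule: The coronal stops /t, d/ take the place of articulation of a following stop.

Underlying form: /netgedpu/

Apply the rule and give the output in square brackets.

/t/ before /g/ (velar) → [k]
/d/ before /p/ (labial) → [b]

[nekgebpu]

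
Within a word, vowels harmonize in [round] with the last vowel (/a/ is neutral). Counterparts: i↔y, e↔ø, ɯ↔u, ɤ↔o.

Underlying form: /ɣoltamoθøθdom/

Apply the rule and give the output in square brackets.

no segment meets the rule's conditions; no change.

[ɣoltamoθøθdom]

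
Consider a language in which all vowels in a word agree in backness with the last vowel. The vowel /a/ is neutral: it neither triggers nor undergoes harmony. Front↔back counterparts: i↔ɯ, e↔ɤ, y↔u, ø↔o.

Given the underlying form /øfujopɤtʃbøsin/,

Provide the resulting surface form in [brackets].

[øfyjøpetʃbøsin]

/u/ harmonizes with /i/ ([-back]) → [y]
/o/ harmonizes with /i/ ([-back]) → [ø]
/ɤ/ harmonizes with /i/ ([-back]) → [e]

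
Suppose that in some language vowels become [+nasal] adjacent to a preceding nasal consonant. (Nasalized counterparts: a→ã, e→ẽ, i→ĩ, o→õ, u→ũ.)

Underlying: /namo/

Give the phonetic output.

/a/ after nasal /n/ → [ã]
/o/ after nasal /m/ → [õ]

[nãmõ]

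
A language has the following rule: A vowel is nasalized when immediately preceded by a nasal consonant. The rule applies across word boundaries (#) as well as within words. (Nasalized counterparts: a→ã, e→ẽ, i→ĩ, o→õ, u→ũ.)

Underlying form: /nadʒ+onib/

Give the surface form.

[nãdʒ+onĩb]

/a/ after nasal /n/ → [ã]
/i/ after nasal /n/ → [ĩ]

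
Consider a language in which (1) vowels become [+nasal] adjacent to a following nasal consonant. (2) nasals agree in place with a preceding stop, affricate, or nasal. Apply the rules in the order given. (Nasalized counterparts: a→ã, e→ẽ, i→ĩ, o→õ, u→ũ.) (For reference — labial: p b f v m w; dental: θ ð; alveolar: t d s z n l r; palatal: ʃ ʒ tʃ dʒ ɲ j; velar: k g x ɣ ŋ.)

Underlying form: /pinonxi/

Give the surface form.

Rule 1: /i/ before nasal /n/ → [ĩ]
Rule 1: /o/ before nasal /n/ → [õ]
After rule 1: pĩnõnxi
Rule 2: no segment meets the rule's conditions; no change.

[pĩnõnxi]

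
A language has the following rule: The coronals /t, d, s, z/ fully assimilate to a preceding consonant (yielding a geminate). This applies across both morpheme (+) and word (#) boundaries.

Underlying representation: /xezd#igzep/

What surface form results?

/d/ after /z/ → [z] (total assimilation)
/z/ after /g/ → [g] (total assimilation)

[xezz#iggep]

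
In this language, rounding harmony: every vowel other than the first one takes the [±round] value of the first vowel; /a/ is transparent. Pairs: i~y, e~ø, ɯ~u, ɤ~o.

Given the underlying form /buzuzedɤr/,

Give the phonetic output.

[buzuzødor]

/e/ harmonizes with /u/ ([+round]) → [ø]
/ɤ/ harmonizes with /u/ ([+round]) → [o]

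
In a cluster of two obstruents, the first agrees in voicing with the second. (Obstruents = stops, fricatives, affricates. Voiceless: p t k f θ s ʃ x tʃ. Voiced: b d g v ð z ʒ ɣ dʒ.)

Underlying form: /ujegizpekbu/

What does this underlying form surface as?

[ujegispegbu]

/z/ before /p/ (voiceless) → [s]
/k/ before /b/ (voiced) → [g]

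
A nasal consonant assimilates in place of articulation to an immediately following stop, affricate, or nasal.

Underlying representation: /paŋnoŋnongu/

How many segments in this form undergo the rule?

3

/ŋ/ before /n/ (alveolar) → [n]
/ŋ/ before /n/ (alveolar) → [n]
/n/ before /g/ (velar) → [ŋ]
3 segments change.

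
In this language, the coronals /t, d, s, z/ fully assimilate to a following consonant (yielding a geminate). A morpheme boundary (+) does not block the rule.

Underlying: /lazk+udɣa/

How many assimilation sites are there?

/z/ before /k/ → [k] (total assimilation)
/d/ before /ɣ/ → [ɣ] (total assimilation)
2 segments change.

2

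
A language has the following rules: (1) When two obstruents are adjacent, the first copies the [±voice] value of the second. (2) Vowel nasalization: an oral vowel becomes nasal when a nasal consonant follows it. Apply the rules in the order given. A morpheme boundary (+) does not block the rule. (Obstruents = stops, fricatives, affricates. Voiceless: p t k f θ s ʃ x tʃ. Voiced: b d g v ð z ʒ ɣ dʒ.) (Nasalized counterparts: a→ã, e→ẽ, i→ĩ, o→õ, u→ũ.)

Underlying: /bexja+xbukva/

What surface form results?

Rule 1: /x/ before /b/ (voiced) → [ɣ]
Rule 1: /k/ before /v/ (voiced) → [g]
After rule 1: bexja+ɣbugva
Rule 2: no segment meets the rule's conditions; no change.

[bexja+ɣbugva]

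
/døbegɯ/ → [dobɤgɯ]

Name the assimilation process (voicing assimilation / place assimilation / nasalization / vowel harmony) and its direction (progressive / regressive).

vowel harmony, regressive

/ø/→[o] /e/→[ɤ].
Vowels agree with the last vowel, so the harmony is regressive.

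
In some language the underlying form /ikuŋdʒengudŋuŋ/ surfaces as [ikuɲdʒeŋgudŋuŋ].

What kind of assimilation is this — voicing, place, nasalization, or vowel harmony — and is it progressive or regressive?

place assimilation, regressive

/ŋ/→[ɲ] /n/→[ŋ].
Each target copies a feature from the following segment, so the direction is regressive.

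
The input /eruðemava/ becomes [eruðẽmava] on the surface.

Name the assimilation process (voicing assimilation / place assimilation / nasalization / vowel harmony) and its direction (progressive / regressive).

nasalization, regressive

/e/→[ẽ].
Each target copies a feature from the following segment, so the direction is regressive.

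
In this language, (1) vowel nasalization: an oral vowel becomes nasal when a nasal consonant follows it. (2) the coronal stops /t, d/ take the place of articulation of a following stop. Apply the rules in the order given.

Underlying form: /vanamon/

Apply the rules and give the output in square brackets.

[vãnãmõn]

Rule 1: /a/ before nasal /n/ → [ã]
Rule 1: /a/ before nasal /m/ → [ã]
Rule 1: /o/ before nasal /n/ → [õ]
After rule 1: vãnãmõn
Rule 2: no segment meets the rule's conditions; no change.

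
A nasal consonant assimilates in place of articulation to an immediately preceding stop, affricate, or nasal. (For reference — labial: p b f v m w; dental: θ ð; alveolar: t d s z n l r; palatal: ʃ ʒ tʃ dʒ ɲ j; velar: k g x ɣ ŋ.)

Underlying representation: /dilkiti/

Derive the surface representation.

no segment meets the rule's conditions; no change.

[dilkiti]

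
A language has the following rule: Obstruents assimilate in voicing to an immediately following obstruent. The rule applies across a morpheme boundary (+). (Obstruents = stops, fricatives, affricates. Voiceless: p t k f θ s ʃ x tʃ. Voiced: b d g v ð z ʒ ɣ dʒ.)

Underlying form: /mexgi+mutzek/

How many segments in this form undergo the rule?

2

/x/ before /g/ (voiced) → [ɣ]
/t/ before /z/ (voiced) → [d]
2 segments change.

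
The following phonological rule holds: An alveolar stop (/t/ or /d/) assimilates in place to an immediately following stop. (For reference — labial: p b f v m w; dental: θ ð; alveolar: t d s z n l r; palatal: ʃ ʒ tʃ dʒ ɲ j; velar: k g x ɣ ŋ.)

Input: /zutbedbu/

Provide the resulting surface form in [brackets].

[zupbebbu]

/t/ before /b/ (labial) → [p]
/d/ before /b/ (labial) → [b]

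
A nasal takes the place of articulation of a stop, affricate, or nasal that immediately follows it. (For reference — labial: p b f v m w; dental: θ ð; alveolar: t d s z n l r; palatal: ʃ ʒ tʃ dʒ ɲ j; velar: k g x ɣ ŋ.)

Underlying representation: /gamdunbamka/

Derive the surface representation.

/m/ before /d/ (alveolar) → [n]
/n/ before /b/ (labial) → [m]
/m/ before /k/ (velar) → [ŋ]

[gandumbaŋka]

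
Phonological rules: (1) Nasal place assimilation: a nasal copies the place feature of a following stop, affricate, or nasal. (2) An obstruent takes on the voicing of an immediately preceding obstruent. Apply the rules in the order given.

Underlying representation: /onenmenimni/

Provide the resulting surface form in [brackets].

[onemmeninni]

Rule 1: /n/ before /m/ (labial) → [m]
Rule 1: /m/ before /n/ (alveolar) → [n]
After rule 1: onemmeninni
Rule 2: no segment meets the rule's conditions; no change.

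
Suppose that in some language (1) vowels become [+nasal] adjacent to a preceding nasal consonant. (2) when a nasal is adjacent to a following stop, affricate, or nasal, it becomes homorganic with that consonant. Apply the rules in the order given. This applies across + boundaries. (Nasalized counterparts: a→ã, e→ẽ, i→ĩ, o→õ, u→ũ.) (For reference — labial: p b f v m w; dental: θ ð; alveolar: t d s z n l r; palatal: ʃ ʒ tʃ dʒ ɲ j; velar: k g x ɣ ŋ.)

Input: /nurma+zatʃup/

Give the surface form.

[nũrmã+zatʃup]

Rule 1: /u/ after nasal /n/ → [ũ]
Rule 1: /a/ after nasal /m/ → [ã]
After rule 1: nũrmã+zatʃup
Rule 2: no segment meets the rule's conditions; no change.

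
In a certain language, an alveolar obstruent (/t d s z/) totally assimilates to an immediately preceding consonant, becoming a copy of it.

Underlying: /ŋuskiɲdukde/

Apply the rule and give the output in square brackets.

[ŋuskiɲɲukke]

/d/ after /ɲ/ → [ɲ] (total assimilation)
/d/ after /k/ → [k] (total assimilation)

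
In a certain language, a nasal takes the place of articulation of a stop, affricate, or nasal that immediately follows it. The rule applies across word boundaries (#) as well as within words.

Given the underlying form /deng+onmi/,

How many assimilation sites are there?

2

/n/ before /g/ (velar) → [ŋ]
/n/ before /m/ (labial) → [m]
2 segments change.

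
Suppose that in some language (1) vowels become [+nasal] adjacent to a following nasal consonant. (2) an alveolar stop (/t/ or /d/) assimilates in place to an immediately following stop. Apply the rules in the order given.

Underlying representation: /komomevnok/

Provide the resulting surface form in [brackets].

Rule 1: /o/ before nasal /m/ → [õ]
Rule 1: /o/ before nasal /m/ → [õ]
After rule 1: kõmõmevnok
Rule 2: no segment meets the rule's conditions; no change.

[kõmõmevnok]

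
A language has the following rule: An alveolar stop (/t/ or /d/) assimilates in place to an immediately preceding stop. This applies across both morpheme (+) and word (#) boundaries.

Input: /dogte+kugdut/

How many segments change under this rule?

/t/ after /g/ (velar) → [k]
/d/ after /g/ (velar) → [g]
2 segments change.

2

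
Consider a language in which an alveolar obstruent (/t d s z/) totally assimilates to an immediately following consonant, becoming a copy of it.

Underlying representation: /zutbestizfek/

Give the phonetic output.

/t/ before /b/ → [b] (total assimilation)
/s/ before /t/ → [t] (total assimilation)
/z/ before /f/ → [f] (total assimilation)

[zubbettiffek]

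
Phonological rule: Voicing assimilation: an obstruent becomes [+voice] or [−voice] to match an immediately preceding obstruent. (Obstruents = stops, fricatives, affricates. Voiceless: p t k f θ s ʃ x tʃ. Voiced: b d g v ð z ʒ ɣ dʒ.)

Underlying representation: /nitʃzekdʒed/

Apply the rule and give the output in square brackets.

/z/ after /tʃ/ (voiceless) → [s]
/dʒ/ after /k/ (voiceless) → [tʃ]

[nitʃsektʃed]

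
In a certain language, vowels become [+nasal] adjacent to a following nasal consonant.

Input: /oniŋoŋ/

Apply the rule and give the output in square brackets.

/o/ before nasal /n/ → [õ]
/i/ before nasal /ŋ/ → [ĩ]
/o/ before nasal /ŋ/ → [õ]

[õnĩŋõŋ]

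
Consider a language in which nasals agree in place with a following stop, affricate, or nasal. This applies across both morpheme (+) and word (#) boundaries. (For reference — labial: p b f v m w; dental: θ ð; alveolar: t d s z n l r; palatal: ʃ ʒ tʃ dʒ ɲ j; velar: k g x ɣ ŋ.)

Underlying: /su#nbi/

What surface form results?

[su#mbi]

/n/ before /b/ (labial) → [m]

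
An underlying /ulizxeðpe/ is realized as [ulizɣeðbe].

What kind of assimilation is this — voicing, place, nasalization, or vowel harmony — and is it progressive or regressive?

voicing assimilation, progressive

/x/→[ɣ] /p/→[b].
Each target copies a feature from the preceding segment, so the direction is progressive.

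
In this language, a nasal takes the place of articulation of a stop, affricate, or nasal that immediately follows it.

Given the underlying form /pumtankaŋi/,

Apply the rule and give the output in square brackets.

/m/ before /t/ (alveolar) → [n]
/n/ before /k/ (velar) → [ŋ]

[puntaŋkaŋi]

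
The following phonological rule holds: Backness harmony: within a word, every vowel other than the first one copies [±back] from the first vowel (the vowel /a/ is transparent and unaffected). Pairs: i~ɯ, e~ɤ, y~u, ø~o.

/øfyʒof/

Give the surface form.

/o/ harmonizes with /ø/ ([-back]) → [ø]

[øfyʒøf]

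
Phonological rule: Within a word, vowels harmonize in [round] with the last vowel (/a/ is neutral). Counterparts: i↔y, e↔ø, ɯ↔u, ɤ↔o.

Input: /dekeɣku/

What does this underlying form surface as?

[døkøɣku]

/e/ harmonizes with /u/ ([+round]) → [ø]
/e/ harmonizes with /u/ ([+round]) → [ø]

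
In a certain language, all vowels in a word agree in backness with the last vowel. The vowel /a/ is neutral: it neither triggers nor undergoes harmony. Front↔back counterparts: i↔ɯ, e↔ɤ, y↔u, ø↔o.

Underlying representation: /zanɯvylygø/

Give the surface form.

[zanivylygø]

/ɯ/ harmonizes with /ø/ ([-back]) → [i]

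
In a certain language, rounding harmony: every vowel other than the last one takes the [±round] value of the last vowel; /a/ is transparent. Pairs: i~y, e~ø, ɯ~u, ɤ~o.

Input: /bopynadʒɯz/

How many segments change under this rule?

2

/o/ harmonizes with /ɯ/ ([-round]) → [ɤ]
/y/ harmonizes with /ɯ/ ([-round]) → [i]
2 segments change.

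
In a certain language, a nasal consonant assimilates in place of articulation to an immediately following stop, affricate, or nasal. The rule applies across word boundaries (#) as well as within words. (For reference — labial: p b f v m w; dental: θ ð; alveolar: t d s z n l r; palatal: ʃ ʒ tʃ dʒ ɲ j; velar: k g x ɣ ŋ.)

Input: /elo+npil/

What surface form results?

/n/ before /p/ (labial) → [m]

[elo+mpil]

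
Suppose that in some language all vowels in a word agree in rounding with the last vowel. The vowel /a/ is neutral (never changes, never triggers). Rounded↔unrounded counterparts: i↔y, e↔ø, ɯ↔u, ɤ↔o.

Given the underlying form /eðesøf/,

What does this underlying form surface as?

[øðøsøf]

/e/ harmonizes with /ø/ ([+round]) → [ø]
/e/ harmonizes with /ø/ ([+round]) → [ø]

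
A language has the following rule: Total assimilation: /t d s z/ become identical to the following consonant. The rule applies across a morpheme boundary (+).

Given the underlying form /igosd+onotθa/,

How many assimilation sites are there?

/s/ before /d/ → [d] (total assimilation)
/t/ before /θ/ → [θ] (total assimilation)
2 segments change.

2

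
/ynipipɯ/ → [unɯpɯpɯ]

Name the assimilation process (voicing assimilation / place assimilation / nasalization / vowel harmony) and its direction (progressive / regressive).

/y/→[u] /i/→[ɯ] /i/→[ɯ].
Vowels agree with the last vowel, so the harmony is regressive.

vowel harmony, regressive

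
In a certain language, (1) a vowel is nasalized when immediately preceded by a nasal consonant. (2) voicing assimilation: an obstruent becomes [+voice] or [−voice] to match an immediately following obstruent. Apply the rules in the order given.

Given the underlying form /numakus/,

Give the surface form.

Rule 1: /u/ after nasal /n/ → [ũ]
Rule 1: /a/ after nasal /m/ → [ã]
After rule 1: nũmãkus
Rule 2: no segment meets the rule's conditions; no change.

[nũmãkus]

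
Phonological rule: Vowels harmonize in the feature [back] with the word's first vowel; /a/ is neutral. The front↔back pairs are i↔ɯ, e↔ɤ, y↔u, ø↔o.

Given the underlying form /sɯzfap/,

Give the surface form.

no segment meets the rule's conditions; no change.

[sɯzfap]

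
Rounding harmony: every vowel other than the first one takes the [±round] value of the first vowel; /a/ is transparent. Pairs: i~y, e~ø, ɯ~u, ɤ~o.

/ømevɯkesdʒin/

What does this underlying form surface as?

[ømøvukøsdʒyn]

/e/ harmonizes with /ø/ ([+round]) → [ø]
/ɯ/ harmonizes with /ø/ ([+round]) → [u]
/e/ harmonizes with /ø/ ([+round]) → [ø]
/i/ harmonizes with /ø/ ([+round]) → [y]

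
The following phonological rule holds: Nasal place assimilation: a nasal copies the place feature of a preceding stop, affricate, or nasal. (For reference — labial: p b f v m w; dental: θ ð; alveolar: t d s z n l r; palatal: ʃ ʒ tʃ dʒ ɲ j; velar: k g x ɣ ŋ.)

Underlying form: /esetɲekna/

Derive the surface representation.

[esetnekŋa]

/ɲ/ after /t/ (alveolar) → [n]
/n/ after /k/ (velar) → [ŋ]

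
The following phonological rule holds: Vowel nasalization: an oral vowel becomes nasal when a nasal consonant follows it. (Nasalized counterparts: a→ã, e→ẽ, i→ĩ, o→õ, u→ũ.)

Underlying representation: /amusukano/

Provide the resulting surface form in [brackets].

/a/ before nasal /m/ → [ã]
/a/ before nasal /n/ → [ã]

[ãmusukãno]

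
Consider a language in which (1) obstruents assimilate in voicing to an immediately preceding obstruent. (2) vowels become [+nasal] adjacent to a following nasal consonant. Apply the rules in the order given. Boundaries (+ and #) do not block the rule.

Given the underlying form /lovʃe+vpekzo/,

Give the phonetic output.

Rule 1: /ʃ/ after /v/ (voiced) → [ʒ]
Rule 1: /p/ after /v/ (voiced) → [b]
Rule 1: /z/ after /k/ (voiceless) → [s]
After rule 1: lovʒe+vbekso
Rule 2: no segment meets the rule's conditions; no change.

[lovʒe+vbekso]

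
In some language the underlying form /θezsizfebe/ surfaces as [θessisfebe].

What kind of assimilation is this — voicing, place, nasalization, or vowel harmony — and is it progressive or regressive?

/z/→[s] /z/→[s].
Each target copies a feature from the following segment, so the direction is regressive.

voicing assimilation, regressive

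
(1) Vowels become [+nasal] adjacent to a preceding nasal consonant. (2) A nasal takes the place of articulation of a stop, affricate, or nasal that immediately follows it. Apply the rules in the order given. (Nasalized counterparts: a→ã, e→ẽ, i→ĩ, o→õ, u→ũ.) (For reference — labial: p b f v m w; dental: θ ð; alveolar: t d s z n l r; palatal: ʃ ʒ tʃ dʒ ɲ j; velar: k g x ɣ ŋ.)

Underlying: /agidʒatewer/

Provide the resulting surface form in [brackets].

Rule 1: no segment meets the rule's conditions; no change.
After rule 1: agidʒatewer
Rule 2: no segment meets the rule's conditions; no change.

[agidʒatewer]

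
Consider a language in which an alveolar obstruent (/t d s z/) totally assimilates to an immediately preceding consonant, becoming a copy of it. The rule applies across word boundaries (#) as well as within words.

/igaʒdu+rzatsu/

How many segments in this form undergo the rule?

3

/d/ after /ʒ/ → [ʒ] (total assimilation)
/z/ after /r/ → [r] (total assimilation)
/s/ after /t/ → [t] (total assimilation)
3 segments change.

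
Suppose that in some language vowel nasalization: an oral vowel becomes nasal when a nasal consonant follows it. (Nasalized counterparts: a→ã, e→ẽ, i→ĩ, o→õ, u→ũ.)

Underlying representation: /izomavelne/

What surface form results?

[izõmavelne]

/o/ before nasal /m/ → [õ]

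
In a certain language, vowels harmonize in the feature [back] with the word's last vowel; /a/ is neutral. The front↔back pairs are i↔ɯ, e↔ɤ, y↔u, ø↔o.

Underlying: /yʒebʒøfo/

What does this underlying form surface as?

/y/ harmonizes with /o/ ([+back]) → [u]
/e/ harmonizes with /o/ ([+back]) → [ɤ]
/ø/ harmonizes with /o/ ([+back]) → [o]

[uʒɤbʒofo]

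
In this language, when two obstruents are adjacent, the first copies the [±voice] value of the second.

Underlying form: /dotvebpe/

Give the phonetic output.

/t/ before /v/ (voiced) → [d]
/b/ before /p/ (voiceless) → [p]

[dodveppe]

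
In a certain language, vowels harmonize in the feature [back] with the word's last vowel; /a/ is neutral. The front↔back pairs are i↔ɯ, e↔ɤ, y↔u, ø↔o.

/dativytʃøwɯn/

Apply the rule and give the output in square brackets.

/i/ harmonizes with /ɯ/ ([+back]) → [ɯ]
/y/ harmonizes with /ɯ/ ([+back]) → [u]
/ø/ harmonizes with /ɯ/ ([+back]) → [o]

[datɯvutʃowɯn]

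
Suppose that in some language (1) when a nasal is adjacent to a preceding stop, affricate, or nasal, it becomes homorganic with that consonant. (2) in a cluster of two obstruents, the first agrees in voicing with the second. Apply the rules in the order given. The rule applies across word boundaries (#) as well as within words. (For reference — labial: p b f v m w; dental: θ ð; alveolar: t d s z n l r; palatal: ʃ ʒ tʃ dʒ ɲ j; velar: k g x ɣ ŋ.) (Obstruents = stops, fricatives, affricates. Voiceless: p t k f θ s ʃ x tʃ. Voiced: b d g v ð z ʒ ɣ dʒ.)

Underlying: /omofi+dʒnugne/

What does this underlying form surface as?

[omofi+dʒɲugŋe]

Rule 1: /n/ after /dʒ/ (palatal) → [ɲ]
Rule 1: /n/ after /g/ (velar) → [ŋ]
After rule 1: omofi+dʒɲugŋe
Rule 2: no segment meets the rule's conditions; no change.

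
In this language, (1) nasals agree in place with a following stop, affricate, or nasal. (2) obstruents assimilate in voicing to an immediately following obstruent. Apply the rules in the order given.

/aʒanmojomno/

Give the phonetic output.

Rule 1: /n/ before /m/ (labial) → [m]
Rule 1: /m/ before /n/ (alveolar) → [n]
After rule 1: aʒammojonno
Rule 2: no segment meets the rule's conditions; no change.

[aʒammojonno]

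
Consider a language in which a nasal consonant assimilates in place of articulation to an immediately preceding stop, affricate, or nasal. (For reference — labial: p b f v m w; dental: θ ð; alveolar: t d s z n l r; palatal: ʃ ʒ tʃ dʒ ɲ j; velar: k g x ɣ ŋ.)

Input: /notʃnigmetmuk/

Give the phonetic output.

[notʃɲigŋetnuk]

/n/ after /tʃ/ (palatal) → [ɲ]
/m/ after /g/ (velar) → [ŋ]
/m/ after /t/ (alveolar) → [n]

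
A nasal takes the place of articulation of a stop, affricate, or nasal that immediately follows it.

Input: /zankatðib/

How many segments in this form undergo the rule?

/n/ before /k/ (velar) → [ŋ]
1 segment changes.

1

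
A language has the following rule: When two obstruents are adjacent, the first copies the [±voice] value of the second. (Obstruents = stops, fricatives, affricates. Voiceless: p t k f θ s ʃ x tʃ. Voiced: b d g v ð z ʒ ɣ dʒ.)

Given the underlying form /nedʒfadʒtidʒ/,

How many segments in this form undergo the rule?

2

/dʒ/ before /f/ (voiceless) → [tʃ]
/dʒ/ before /t/ (voiceless) → [tʃ]
2 segments change.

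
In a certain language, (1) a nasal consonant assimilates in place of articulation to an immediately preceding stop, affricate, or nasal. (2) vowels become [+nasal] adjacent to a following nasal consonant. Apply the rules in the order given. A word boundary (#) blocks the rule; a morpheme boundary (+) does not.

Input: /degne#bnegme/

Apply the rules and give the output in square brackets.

[degŋe#bmegŋe]

Rule 1: /n/ after /g/ (velar) → [ŋ]
Rule 1: /n/ after /b/ (labial) → [m]
Rule 1: /m/ after /g/ (velar) → [ŋ]
After rule 1: degŋe#bmegŋe
Rule 2: no segment meets the rule's conditions; no change.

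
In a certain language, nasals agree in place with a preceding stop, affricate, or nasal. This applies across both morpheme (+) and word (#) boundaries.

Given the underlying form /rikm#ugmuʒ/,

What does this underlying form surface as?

/m/ after /k/ (velar) → [ŋ]
/m/ after /g/ (velar) → [ŋ]

[rikŋ#ugŋuʒ]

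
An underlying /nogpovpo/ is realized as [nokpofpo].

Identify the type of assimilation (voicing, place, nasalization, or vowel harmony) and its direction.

/g/→[k] /v/→[f].
Each target copies a feature from the following segment, so the direction is regressive.

voicing assimilation, regressive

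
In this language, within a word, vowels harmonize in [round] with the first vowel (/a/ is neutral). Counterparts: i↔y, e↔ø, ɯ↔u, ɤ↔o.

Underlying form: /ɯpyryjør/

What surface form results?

[ɯpirijer]

/y/ harmonizes with /ɯ/ ([-round]) → [i]
/y/ harmonizes with /ɯ/ ([-round]) → [i]
/ø/ harmonizes with /ɯ/ ([-round]) → [e]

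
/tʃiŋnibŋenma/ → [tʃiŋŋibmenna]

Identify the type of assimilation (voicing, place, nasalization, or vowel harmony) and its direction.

/n/→[ŋ] /ŋ/→[m] /m/→[n].
Each target copies a feature from the preceding segment, so the direction is progressive.

place assimilation, progressive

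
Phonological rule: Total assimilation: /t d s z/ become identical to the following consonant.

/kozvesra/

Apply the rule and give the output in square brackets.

[kovverra]

/z/ before /v/ → [v] (total assimilation)
/s/ before /r/ → [r] (total assimilation)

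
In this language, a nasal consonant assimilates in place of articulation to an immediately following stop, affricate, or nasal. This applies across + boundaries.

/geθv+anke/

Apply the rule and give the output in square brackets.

/n/ before /k/ (velar) → [ŋ]

[geθv+aŋke]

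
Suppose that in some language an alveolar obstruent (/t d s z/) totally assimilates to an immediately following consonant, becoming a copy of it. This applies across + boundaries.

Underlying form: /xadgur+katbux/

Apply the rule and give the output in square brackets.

/d/ before /g/ → [g] (total assimilation)
/t/ before /b/ → [b] (total assimilation)

[xaggur+kabbux]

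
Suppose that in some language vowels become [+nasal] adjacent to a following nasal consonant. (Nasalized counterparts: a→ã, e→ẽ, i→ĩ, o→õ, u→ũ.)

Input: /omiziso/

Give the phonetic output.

/o/ before nasal /m/ → [õ]

[õmiziso]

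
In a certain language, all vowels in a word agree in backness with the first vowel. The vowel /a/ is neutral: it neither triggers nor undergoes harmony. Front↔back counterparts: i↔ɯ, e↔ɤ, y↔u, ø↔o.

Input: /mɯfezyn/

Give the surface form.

/e/ harmonizes with /ɯ/ ([+back]) → [ɤ]
/y/ harmonizes with /ɯ/ ([+back]) → [u]

[mɯfɤzun]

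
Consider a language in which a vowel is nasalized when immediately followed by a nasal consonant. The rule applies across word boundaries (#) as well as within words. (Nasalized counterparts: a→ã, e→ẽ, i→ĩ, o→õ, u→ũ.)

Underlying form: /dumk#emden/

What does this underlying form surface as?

[dũmk#ẽmdẽn]

/u/ before nasal /m/ → [ũ]
/e/ before nasal /m/ → [ẽ]
/e/ before nasal /n/ → [ẽ]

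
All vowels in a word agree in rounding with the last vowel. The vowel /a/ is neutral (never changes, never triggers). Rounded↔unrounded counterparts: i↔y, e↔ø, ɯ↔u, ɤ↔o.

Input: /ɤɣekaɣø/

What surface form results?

/ɤ/ harmonizes with /ø/ ([+round]) → [o]
/e/ harmonizes with /ø/ ([+round]) → [ø]

[oɣøkaɣø]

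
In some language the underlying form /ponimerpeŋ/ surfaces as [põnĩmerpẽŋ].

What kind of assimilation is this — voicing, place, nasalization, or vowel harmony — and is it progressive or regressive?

nasalization, regressive

/o/→[õ] /i/→[ĩ] /e/→[ẽ].
Each target copies a feature from the following segment, so the direction is regressive.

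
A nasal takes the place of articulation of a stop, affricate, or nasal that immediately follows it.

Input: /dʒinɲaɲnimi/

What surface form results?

[dʒiɲɲannimi]

/n/ before /ɲ/ (palatal) → [ɲ]
/ɲ/ before /n/ (alveolar) → [n]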